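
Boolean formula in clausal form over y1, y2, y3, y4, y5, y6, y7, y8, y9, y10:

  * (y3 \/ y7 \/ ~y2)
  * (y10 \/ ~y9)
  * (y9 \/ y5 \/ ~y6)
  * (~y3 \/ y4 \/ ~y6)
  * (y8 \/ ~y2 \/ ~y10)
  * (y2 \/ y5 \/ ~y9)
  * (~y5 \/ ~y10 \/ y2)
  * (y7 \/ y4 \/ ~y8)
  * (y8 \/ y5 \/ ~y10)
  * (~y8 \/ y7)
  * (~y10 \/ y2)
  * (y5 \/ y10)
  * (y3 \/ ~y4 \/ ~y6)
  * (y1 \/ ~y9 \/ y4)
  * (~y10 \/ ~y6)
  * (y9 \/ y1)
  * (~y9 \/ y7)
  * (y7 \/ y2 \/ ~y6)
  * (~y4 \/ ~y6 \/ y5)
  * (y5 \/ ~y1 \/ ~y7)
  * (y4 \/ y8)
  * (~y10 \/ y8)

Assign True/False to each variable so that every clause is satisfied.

y6 occurs only negated in the remaining clauses — set y6 = False.
Try y1 = True.
Branch on y2: take y2 = False.
  then y10 is forced to False.
  then y9 is forced to False.
  then y5 is forced to True.
Set y4 = True and propagate.
The remaining clauses are satisfied by y3 = True, y7 = True, y8 = True.
Check each clause:
  1. (y3 \/ y7 \/ ~y2) — y3 is true.
  2. (y10 \/ ~y9) — ~y9 is true.
  3. (~y6 \/ y5 \/ y9) — ~y6 is true.
  4. (y4 \/ ~y6 \/ ~y3) — ~y6 is true.
  5. (~y2 \/ ~y10 \/ y8) — y8 is true.
  6. (y2 \/ y5 \/ ~y9) — y5 is true.
  7. (y2 \/ ~y10 \/ ~y5) — ~y10 is true.
  8. (y4 \/ y7 \/ ~y8) — y4 is true.
  9. (y8 \/ ~y10 \/ y5) — y8 is true.
  10. (~y8 \/ y7) — y7 is true.
  11. (y2 \/ ~y10) — ~y10 is true.
  12. (y10 \/ y5) — y5 is true.
  13. (y3 \/ ~y4 \/ ~y6) — ~y6 is true.
  14. (y1 \/ ~y9 \/ y4) — y1 is true.
  15. (~y6 \/ ~y10) — ~y6 is true.
  16. (y1 \/ y9) — y1 is true.
  17. (~y9 \/ y7) — ~y9 is true.
  18. (~y6 \/ y7 \/ y2) — ~y6 is true.
  19. (y5 \/ ~y6 \/ ~y4) — ~y6 is true.
  20. (y5 \/ ~y1 \/ ~y7) — y5 is true.
  21. (y4 \/ y8) — y8 is true.
  22. (~y10 \/ y8) — y8 is true.

y1=T, y2=F, y3=T, y4=T, y5=T, y6=F, y7=T, y8=T, y9=F, y10=F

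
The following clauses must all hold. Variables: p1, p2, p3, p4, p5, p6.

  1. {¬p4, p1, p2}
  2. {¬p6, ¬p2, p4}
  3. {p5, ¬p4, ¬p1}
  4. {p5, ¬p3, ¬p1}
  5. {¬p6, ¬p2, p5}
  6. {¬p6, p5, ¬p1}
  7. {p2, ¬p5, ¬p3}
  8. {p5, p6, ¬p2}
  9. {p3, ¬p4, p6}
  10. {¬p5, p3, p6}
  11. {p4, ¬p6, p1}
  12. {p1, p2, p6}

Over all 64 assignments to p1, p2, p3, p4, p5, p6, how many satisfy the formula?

Case analysis on p6 and p5:
  p6=1, p5=1: 6 of the 16 assignments to (p1,p2,p3,p4) work.
  p6=1, p5=0: a clause becomes empty — 0.
  p6=0, p5=1: remaining (p1,p2,p3,p4) ∈ {(0,1,1,0); (0,1,1,1); (1,1,1,0); (1,1,1,1)} — 4.
  p6=0, p5=0: remaining (p1,p2,p3,p4) ∈ {(1,0,0,0)} — 1.
Total: 6 + 0 + 4 + 1 = 11.

11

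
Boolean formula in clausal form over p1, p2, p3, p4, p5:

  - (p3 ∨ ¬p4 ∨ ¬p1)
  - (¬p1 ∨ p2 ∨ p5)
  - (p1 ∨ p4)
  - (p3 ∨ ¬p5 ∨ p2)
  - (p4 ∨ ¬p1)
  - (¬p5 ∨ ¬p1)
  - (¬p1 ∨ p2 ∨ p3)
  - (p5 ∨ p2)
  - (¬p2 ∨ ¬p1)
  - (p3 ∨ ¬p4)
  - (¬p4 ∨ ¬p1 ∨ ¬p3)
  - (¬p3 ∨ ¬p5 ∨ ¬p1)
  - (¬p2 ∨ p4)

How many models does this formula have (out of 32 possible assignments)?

3

The models are:
  p1=0 p2=0 p3=1 p4=1 p5=1
  p1=0 p2=1 p3=1 p4=1 p5=0
  p1=0 p2=1 p3=1 p4=1 p5=1
That's 3 in total.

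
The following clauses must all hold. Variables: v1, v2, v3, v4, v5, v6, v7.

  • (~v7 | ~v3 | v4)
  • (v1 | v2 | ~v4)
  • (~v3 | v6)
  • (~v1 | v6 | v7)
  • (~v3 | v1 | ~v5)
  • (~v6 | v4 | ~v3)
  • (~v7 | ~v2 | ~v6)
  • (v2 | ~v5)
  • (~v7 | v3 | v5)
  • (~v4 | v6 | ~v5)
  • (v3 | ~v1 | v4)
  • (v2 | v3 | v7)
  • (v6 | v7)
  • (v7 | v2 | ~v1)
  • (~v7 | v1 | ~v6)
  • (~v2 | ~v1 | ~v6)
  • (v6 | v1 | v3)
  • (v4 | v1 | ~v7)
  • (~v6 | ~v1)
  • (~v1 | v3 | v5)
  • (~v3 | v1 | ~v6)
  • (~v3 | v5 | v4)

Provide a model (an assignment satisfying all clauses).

v1=F, v2=T, v3=F, v4=F, v5=F, v6=T, v7=F

Try v1 = False.
Branch on v2: take v2 = True.
The remaining clauses are satisfied by v3 = False, v4 = False, v5 = False, v6 = True, v7 = False.
Every clause has at least one true literal under this assignment.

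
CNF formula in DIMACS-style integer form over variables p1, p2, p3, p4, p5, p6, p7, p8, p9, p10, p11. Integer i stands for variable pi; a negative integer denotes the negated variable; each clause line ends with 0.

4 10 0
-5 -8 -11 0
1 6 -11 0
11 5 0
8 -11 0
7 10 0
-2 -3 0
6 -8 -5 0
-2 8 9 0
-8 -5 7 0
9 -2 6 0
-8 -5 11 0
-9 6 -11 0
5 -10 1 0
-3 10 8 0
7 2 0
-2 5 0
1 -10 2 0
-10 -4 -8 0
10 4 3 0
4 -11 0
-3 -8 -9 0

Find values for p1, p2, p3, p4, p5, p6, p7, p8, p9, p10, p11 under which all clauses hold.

p1=T  p2=F  p3=F  p4=T  p5=T  p6=F  p7=T  p8=F  p9=F  p10=F  p11=F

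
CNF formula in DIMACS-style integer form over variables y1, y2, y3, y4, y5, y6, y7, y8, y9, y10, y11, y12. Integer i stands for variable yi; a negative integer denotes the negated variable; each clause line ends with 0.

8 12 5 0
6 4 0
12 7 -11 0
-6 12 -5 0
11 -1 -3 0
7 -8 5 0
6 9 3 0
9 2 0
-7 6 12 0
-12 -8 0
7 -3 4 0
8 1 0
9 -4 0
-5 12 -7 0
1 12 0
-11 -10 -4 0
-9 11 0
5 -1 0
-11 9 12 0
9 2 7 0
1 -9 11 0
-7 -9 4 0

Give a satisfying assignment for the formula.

Pure literal: y2 appears only positively; assign y2 = True.
y10 occurs only negated in the remaining clauses — set y10 = False.
Branch on y1: take y1 = True.
  then y5 is forced to True.
Try y3 = False.
The remaining clauses are satisfied by y4 = False, y6 = True, y7 = True, y8 = False, y9 = False, y11 = False, y12 = True.

y1 = 1, y2 = 1, y3 = 0, y4 = 0, y5 = 1, y6 = 1, y7 = 1, y8 = 0, y9 = 0, y10 = 0, y11 = 0, y12 = 1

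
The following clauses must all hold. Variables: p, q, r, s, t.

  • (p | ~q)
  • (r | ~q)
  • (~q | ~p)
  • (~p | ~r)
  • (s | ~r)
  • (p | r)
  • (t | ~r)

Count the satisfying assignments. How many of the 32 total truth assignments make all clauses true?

Satisfying assignments:
  p=0 q=0 r=1 s=1 t=1
  p=1 q=0 r=0 s=0 t=0
  p=1 q=0 r=0 s=0 t=1
  p=1 q=0 r=0 s=1 t=0
  p=1 q=0 r=0 s=1 t=1
Count: 5.

5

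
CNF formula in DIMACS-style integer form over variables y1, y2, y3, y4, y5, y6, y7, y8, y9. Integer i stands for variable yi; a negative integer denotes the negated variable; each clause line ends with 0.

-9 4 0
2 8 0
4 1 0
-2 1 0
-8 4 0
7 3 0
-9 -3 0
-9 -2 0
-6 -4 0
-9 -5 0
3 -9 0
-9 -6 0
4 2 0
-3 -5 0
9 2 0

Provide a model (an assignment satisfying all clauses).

y1=T, y2=T, y3=T, y4=T, y5=F, y6=F, y7=F, y8=T, y9=F

Check each clause:
  1. (y4 | ~y9) — y4 is true.
  2. (y8 | y2) — y8 is true.
  3. (y1 | y4) — y1 is true.
  4. (y1 | ~y2) — y1 is true.
  5. (y4 | ~y8) — y4 is true.
  6. (y3 | y7) — y3 is true.
  7. (~y9 | ~y3) — ~y9 is true.
  8. (~y2 | ~y9) — ~y9 is true.
  9. (~y4 | ~y6) — ~y6 is true.
  10. (~y5 | ~y9) — ~y5 is true.
  11. (y3 | ~y9) — y3 is true.
  12. (~y6 | ~y9) — ~y6 is true.
  13. (y4 | y2) — y2 is true.
  14. (~y5 | ~y3) — ~y5 is true.
  15. (y2 | y9) — y2 is true.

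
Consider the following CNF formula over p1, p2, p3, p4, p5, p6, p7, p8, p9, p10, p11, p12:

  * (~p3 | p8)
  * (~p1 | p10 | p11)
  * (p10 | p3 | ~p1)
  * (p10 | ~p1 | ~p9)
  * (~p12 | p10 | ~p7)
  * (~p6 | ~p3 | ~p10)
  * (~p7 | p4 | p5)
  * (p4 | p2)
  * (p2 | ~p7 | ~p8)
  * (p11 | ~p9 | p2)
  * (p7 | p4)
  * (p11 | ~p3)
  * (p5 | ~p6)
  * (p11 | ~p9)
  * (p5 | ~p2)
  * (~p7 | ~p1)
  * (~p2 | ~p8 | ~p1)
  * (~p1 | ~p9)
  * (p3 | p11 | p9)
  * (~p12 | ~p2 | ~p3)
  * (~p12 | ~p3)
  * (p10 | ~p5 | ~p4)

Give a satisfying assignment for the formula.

p1=0  p2=0  p3=0  p4=1  p5=0  p6=0  p7=0  p8=0  p9=0  p10=0  p11=1  p12=0

Pure literal: p1 appears only negated; assign p1 = False.
Pure literal: p6 appears only negated; assign p6 = False.
Set p2 = False and propagate.
  then p4 is forced to True.
Branch on p3: take p3 = False.
The remaining clauses are satisfied by p5 = False, p7 = False, p8 = False, p9 = False, p10 = False, p11 = True, p12 = False.
Every clause has at least one true literal under this assignment.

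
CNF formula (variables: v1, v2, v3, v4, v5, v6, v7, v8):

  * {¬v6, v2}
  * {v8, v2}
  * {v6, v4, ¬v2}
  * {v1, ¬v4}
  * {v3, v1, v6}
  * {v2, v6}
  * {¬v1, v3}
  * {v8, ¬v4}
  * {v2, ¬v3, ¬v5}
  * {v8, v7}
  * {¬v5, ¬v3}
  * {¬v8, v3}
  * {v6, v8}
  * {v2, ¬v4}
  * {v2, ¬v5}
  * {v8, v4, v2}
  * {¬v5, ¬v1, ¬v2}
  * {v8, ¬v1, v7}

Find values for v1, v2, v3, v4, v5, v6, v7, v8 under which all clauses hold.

v1 = F, v2 = T, v3 = F, v4 = F, v5 = T, v6 = T, v7 = T, v8 = F

Pure literal: v7 appears only positively; assign v7 = True.
Try v1 = False.
  then v4 is forced to False.
Branch on v2: take v2 = True.
  then v6 is forced to True.
Set v3 = False and propagate.
  then v8 is forced to False.
v5 is now unconstrained; take v5 = True.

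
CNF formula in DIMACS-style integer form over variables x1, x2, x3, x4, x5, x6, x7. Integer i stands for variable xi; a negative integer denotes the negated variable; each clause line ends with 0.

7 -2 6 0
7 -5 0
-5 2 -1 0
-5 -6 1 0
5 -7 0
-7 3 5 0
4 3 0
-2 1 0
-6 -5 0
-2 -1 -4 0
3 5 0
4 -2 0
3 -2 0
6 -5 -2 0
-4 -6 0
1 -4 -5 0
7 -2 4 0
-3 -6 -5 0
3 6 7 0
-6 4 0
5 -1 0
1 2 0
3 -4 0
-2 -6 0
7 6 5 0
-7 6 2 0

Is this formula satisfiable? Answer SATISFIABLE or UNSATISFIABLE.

x5 = True:
  propagation gives x7=True, x6=False, x2=False; an empty clause results — contradiction.
x5 = False:
  propagation gives x7=False, x3=True, x1=False, x2=False; an empty clause results — contradiction.
Every branch closes, so no satisfying assignment exists.

UNSATISFIABLE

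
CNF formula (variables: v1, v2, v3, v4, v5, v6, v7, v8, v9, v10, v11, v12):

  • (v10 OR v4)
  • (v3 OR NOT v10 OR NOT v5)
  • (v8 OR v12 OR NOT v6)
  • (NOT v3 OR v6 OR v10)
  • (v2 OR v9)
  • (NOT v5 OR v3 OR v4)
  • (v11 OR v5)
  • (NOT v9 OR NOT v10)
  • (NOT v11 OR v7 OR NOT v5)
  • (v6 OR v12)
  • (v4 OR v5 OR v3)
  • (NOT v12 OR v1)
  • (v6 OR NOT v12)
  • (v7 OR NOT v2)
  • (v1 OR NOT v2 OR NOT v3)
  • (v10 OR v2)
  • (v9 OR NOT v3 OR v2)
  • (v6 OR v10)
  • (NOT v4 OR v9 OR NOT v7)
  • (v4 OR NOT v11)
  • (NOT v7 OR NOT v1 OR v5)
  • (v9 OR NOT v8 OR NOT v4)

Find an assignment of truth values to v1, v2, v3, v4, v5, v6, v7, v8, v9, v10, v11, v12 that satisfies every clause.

Set v1 = True and propagate.
For the remaining variables, v2 = True, v3 = False, v4 = True, v5 = True, v6 = True, v7 = True, v8 = False, v9 = True, v10 = False, v11 = False, v12 = True works.

v1=T  v2=T  v3=F  v4=T  v5=T  v6=T  v7=T  v8=F  v9=T  v10=F  v11=F  v12=T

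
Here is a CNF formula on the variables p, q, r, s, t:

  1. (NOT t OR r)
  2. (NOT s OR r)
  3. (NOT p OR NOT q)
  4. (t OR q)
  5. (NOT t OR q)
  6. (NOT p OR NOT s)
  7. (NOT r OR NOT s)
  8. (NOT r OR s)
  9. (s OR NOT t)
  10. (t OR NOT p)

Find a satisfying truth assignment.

p=F, q=T, r=F, s=F, t=F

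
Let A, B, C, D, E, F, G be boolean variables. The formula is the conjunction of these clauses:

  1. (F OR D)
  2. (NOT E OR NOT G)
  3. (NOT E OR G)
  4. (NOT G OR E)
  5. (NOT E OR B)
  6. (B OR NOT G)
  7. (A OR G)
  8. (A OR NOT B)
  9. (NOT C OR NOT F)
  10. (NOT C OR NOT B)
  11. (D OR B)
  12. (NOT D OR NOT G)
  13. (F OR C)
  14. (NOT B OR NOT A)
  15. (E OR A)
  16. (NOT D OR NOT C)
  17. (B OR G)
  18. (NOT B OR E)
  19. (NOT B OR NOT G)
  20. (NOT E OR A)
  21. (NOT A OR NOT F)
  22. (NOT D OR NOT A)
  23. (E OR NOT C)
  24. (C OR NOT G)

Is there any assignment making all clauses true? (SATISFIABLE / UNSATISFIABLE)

B = True:
  propagation gives A=True; an empty clause results — contradiction.
B = False:
  propagation gives E=False, G=False; an empty clause results — contradiction.
Every branch closes, so no satisfying assignment exists.

UNSATISFIABLE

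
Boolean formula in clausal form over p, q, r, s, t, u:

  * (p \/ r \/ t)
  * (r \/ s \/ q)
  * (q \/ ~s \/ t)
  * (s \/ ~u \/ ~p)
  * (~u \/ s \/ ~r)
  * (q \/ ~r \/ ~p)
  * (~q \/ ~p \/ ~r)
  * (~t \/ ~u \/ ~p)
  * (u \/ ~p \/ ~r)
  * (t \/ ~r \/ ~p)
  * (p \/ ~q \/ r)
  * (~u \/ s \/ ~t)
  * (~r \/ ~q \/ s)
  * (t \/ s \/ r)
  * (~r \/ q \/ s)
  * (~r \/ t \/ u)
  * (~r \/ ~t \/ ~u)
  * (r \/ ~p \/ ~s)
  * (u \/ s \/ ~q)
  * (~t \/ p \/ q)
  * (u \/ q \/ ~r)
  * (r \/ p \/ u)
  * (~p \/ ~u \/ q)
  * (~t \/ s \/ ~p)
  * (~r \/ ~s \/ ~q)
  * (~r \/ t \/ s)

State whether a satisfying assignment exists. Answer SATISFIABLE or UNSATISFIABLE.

UNSATISFIABLE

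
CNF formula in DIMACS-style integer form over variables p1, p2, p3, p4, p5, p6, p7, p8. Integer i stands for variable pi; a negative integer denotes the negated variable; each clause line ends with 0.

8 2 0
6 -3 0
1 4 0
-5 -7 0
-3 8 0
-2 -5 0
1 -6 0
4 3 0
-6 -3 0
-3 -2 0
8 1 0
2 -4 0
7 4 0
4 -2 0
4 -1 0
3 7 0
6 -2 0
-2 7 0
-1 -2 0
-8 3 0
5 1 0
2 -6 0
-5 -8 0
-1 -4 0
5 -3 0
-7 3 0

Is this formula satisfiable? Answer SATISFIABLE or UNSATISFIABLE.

UNSATISFIABLE

p2 = True:
  propagation gives p5=False, p3=False, p4=True, p7=True; an empty clause results — contradiction.
p2 = False:
  propagation gives p8=True, p4=False, p1=True; an empty clause results — contradiction.
Every branch closes, so no satisfying assignment exists.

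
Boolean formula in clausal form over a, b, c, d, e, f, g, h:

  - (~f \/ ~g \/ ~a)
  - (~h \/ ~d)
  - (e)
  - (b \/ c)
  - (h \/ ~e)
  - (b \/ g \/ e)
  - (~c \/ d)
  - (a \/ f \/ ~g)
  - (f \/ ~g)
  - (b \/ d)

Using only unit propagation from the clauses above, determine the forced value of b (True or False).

True

(e) stands alone — e = True.
From (~e \/ h) and e = True: h = True.
In (~d \/ ~h), ~h is now false; ~d must hold, so d = False.
From (~c \/ d) and d = False: c = False.
(b \/ c): since c = False, the clause reduces to (b). b = True.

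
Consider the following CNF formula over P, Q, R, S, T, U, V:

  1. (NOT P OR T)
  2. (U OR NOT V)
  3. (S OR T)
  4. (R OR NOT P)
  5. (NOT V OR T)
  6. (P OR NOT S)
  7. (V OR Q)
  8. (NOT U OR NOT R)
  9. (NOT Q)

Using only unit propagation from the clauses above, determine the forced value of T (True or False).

(NOT Q) stands alone — Q = False.
(V OR Q) with Q = False leaves only V, so V = True.
(NOT V OR U): since V = True, the clause reduces to (U). U = True.
In (T OR NOT V), NOT V is now false; T must hold, so T = True.

True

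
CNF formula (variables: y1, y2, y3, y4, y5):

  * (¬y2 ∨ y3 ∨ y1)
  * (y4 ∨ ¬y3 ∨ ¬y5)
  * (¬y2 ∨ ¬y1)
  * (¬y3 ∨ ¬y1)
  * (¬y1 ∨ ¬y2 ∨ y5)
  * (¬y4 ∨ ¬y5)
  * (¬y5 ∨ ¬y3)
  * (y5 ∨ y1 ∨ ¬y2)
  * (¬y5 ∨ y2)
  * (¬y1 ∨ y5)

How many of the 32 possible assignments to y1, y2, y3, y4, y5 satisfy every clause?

4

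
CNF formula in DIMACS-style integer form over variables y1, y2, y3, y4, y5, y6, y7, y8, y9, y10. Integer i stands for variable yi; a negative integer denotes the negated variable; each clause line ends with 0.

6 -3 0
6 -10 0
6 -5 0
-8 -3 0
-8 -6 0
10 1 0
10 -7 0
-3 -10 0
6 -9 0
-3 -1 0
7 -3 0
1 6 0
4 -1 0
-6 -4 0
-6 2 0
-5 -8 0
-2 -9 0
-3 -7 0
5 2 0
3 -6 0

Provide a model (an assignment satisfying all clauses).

y1 = 1  y2 = 1  y3 = 0  y4 = 1  y5 = 0  y6 = 0  y7 = 0  y8 = 1  y9 = 0  y10 = 0

Check each clause:
  1. (y6 | ~y3) — ~y3 is true.
  2. (y6 | ~y10) — ~y10 is true.
  3. (~y5 | y6) — ~y5 is true.
  4. (~y3 | ~y8) — ~y3 is true.
  5. (~y8 | ~y6) — ~y6 is true.
  6. (y10 | y1) — y1 is true.
  7. (~y7 | y10) — ~y7 is true.
  8. (~y10 | ~y3) — ~y3 is true.
  9. (~y9 | y6) — ~y9 is true.
  10. (~y3 | ~y1) — ~y3 is true.
  11. (y7 | ~y3) — ~y3 is true.
  12. (y6 | y1) — y1 is true.
  13. (~y1 | y4) — y4 is true.
  14. (~y6 | ~y4) — ~y6 is true.
  15. (~y6 | y2) — ~y6 is true.
  16. (~y5 | ~y8) — ~y5 is true.
  17. (~y9 | ~y2) — ~y9 is true.
  18. (~y3 | ~y7) — ~y7 is true.
  19. (y2 | y5) — y2 is true.
  20. (y3 | ~y6) — ~y6 is true.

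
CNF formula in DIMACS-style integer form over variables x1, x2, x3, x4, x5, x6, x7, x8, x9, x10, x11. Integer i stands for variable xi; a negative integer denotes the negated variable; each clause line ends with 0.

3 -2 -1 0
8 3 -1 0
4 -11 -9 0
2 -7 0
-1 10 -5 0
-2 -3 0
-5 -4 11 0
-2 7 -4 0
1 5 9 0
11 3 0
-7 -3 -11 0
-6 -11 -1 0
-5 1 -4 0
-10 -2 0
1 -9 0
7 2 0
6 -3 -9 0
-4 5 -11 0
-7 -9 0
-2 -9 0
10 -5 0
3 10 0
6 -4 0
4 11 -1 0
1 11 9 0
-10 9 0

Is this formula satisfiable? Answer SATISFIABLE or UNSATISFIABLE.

x1 = True:
  x2 = True:
    propagation gives x3=True; an empty clause results — contradiction.
  x2 = False:
    propagation gives x7=False; an empty clause results — contradiction.
x1 = False:
  propagation gives x9=False, x5=True, x4=False, x10=True; an empty clause results — contradiction.
Every branch closes, so no satisfying assignment exists.

UNSATISFIABLE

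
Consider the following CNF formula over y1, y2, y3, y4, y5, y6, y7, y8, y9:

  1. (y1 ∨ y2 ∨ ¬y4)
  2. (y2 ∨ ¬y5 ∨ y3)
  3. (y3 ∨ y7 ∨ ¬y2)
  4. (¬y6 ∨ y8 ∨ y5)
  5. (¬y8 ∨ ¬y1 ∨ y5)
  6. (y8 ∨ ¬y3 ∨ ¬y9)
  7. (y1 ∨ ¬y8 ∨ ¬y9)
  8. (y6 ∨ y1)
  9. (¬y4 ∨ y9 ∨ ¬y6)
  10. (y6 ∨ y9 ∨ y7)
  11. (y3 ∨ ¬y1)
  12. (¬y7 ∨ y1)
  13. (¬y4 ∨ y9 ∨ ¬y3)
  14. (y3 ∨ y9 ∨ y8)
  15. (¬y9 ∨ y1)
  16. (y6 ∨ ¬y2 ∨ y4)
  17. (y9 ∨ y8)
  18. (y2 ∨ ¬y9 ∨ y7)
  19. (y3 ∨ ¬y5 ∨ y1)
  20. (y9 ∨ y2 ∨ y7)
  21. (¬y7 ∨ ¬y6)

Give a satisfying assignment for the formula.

Try y1 = False.
  then y6 is forced to True.
  then y7 is forced to False.
  then y9 is forced to False.
  then y4 is forced to False.
  then y8 is forced to True.
  then y2 is forced to True.
  then y3 is forced to True.
y5 is now unconstrained; take y5 = False.
Every clause has at least one true literal under this assignment.
Check each clause:
  1. (y2 ∨ ¬y4 ∨ y1) — y2 is true.
  2. (y3 ∨ y2 ∨ ¬y5) — y3 is true.
  3. (¬y2 ∨ y7 ∨ y3) — y3 is true.
  4. (¬y6 ∨ y5 ∨ y8) — y8 is true.
  5. (¬y1 ∨ ¬y8 ∨ y5) — ¬y1 is true.
  6. (y8 ∨ ¬y3 ∨ ¬y9) — y8 is true.
  7. (¬y8 ∨ ¬y9 ∨ y1) — ¬y9 is true.
  8. (y1 ∨ y6) — y6 is true.
  9. (y9 ∨ ¬y4 ∨ ¬y6) — ¬y4 is true.
  10. (y9 ∨ y6 ∨ y7) — y6 is true.
  11. (¬y1 ∨ y3) — y3 is true.
  12. (¬y7 ∨ y1) — ¬y7 is true.
  13. (¬y3 ∨ ¬y4 ∨ y9) — ¬y4 is true.
  14. (y9 ∨ y3 ∨ y8) — y8 is true.
  15. (y1 ∨ ¬y9) — ¬y9 is true.
  16. (¬y2 ∨ y4 ∨ y6) — y6 is true.
  17. (y9 ∨ y8) — y8 is true.
  18. (y2 ∨ y7 ∨ ¬y9) — y2 is true.
  19. (y1 ∨ y3 ∨ ¬y5) — y3 is true.
  20. (y7 ∨ y9 ∨ y2) — y2 is true.
  21. (¬y6 ∨ ¬y7) — ¬y7 is true.

y1=F, y2=T, y3=T, y4=F, y5=F, y6=T, y7=F, y8=T, y9=F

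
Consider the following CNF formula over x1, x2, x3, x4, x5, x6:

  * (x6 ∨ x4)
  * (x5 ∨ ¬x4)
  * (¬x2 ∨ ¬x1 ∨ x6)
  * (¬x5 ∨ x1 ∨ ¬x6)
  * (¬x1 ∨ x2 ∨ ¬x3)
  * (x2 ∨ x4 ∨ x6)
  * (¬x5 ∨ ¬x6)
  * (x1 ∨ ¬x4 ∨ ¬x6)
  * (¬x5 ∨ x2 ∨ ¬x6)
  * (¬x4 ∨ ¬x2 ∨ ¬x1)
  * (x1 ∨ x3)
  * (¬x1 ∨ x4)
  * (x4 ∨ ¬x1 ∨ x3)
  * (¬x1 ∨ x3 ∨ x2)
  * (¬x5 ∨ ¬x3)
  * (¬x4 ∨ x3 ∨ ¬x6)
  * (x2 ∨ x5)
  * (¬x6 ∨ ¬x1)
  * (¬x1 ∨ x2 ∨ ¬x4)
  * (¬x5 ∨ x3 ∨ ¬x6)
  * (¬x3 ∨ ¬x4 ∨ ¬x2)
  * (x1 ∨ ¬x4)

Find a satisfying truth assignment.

Branch on x1: take x1 = False.
  then x3 is forced to True.
  then x5 is forced to False.
  then x4 is forced to False.
  then x6 is forced to True.
  then x2 is forced to True.
Every clause has at least one true literal under this assignment.

x1 = F, x2 = T, x3 = T, x4 = F, x5 = F, x6 = T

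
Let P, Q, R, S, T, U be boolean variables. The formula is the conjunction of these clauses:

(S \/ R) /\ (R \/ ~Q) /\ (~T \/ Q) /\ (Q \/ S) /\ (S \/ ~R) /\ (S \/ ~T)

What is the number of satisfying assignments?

16

Case analysis on S and Q:
  S=1, Q=1: forces R=1; P, T, U free → 2^3 = 8.
  S=1, Q=0: forces T=0; P, R, U free → 2^3 = 8.
  S=0, Q=1: a clause becomes empty — 0.
  S=0, Q=0: a clause becomes empty — 0.
Total: 8 + 8 + 0 + 0 = 16.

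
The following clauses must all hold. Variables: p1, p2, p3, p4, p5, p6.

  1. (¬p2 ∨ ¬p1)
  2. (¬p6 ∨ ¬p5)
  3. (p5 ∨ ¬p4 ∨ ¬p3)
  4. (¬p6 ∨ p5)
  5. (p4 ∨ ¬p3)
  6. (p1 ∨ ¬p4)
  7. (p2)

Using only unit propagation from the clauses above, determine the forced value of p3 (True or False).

False

Unit clause (p2) sets p2 = True.
(¬p2 ∨ ¬p1) with p2 = True leaves only ¬p1, so p1 = False.
From (¬p4 ∨ p1) and p1 = False: p4 = False.
(p4 ∨ ¬p3) with p4 = False leaves only ¬p3, so p3 = False.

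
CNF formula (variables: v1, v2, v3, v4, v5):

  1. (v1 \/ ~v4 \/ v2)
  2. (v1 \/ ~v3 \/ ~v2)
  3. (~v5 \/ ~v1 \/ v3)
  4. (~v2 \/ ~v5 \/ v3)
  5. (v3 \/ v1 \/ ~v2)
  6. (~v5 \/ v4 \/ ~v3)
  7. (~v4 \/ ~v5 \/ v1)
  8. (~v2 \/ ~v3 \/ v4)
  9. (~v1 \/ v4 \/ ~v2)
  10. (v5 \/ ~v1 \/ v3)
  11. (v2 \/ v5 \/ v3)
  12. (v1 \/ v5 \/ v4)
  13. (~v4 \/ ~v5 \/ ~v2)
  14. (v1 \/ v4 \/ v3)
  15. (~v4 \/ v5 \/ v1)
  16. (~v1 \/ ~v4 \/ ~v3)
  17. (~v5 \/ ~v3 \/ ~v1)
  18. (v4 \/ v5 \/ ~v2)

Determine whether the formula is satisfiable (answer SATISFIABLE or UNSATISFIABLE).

SATISFIABLE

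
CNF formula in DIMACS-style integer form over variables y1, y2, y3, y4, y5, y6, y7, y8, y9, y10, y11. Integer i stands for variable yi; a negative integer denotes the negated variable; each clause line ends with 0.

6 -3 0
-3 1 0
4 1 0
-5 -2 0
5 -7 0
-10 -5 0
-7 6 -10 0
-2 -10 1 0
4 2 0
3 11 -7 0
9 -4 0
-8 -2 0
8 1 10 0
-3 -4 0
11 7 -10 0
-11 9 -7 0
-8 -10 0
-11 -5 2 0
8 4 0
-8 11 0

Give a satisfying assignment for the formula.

y1 = T, y2 = T, y3 = F, y4 = T, y5 = F, y6 = T, y7 = F, y8 = F, y9 = T, y10 = T, y11 = T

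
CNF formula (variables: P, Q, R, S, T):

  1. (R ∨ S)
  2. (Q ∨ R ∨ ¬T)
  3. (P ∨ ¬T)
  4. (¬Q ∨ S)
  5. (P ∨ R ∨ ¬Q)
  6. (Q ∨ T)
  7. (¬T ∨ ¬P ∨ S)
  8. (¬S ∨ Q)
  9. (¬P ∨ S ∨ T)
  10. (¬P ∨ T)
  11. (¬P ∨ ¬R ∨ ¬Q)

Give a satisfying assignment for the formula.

P = F, Q = T, R = T, S = T, T = F

Branch on P: take P = False.
  then T is forced to False.
  then Q is forced to True.
  then S is forced to True.
  then R is forced to True.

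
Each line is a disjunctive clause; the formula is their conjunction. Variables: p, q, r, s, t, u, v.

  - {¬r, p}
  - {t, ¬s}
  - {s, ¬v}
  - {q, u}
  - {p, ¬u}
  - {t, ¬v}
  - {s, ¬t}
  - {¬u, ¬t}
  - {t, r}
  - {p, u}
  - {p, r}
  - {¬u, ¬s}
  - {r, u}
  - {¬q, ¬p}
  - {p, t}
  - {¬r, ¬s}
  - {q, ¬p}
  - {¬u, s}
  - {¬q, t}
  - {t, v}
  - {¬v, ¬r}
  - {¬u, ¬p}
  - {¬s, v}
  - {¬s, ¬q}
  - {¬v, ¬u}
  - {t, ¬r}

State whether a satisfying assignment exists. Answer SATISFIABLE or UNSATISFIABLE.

t = True:
  propagation gives s=True, u=False, q=True; an empty clause results — contradiction.
t = False:
  propagation gives s=False, v=False; an empty clause results — contradiction.
Every branch closes, so no satisfying assignment exists.

UNSATISFIABLE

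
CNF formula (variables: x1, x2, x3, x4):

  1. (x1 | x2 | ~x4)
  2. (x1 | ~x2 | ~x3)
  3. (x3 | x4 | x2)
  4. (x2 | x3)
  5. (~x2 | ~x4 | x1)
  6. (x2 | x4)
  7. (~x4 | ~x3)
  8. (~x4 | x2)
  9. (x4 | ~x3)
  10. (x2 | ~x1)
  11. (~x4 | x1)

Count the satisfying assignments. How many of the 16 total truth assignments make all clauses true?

3

Satisfying assignments:
  x1=F x2=T x3=F x4=F
  x1=T x2=T x3=F x4=F
  x1=T x2=T x3=F x4=T
That's 3 in total.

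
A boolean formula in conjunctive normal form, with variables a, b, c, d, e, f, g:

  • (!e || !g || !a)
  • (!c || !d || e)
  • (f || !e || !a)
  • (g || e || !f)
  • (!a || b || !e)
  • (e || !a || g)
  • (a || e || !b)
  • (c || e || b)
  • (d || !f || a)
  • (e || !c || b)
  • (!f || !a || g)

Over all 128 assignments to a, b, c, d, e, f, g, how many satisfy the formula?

Case analysis on e and a:
  e=T, a=T: a clause becomes empty — 0.
  e=T, a=F: b, c, g free; 3 ways for (d,f) × 2^3 = 24.
  e=F, a=T: f free; 3 ways for (b,c,d,g) × 2^1 = 6.
  e=F, a=F: a clause becomes empty — 0.
Total: 0 + 24 + 6 + 0 = 30.

30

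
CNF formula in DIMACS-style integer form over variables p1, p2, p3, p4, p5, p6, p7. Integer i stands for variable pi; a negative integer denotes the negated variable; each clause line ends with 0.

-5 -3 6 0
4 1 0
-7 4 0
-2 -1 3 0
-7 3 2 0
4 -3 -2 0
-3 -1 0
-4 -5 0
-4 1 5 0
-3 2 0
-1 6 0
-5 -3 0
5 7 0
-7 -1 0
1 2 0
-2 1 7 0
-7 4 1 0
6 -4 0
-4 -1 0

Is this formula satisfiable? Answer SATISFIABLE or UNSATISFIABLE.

p6 occurs only positively in the remaining clauses — set p6 = True.
Branch on p1: take p1 = True.
  then p3 is forced to False.
  then p2 is forced to False.
  then p7 is forced to False.
  then p5 is forced to True.
  then p4 is forced to False.
So p1=1  p2=0  p3=0  p4=0  p5=1  p6=1  p7=0 is a satisfying assignment.

SATISFIABLE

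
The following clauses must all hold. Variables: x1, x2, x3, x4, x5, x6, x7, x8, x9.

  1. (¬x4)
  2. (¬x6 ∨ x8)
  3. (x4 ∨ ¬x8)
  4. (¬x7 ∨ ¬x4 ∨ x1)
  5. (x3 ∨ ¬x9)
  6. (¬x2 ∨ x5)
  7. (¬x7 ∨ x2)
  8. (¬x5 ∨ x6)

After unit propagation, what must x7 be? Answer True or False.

Unit clause (¬x4) sets x4 = False.
In (x4 ∨ ¬x8), x4 is now false; ¬x8 must hold, so x8 = False.
(¬x6 ∨ x8) with x8 = False leaves only ¬x6, so x6 = False.
In (¬x5 ∨ x6), x6 is now false; ¬x5 must hold, so x5 = False.
In (¬x2 ∨ x5), x5 is now false; ¬x2 must hold, so x2 = False.
(x2 ∨ ¬x7) with x2 = False leaves only ¬x7, so x7 = False.

False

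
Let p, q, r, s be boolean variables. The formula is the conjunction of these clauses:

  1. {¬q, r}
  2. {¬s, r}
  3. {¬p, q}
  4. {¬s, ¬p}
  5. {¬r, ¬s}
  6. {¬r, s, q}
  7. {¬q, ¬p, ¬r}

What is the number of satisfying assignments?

2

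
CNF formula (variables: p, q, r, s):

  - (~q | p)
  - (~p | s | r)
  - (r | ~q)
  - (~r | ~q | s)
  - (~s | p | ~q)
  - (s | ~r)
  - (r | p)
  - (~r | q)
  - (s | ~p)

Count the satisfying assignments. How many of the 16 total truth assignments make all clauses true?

2

The models are:
  p=T q=F r=F s=T
  p=T q=T r=T s=T
Count: 2.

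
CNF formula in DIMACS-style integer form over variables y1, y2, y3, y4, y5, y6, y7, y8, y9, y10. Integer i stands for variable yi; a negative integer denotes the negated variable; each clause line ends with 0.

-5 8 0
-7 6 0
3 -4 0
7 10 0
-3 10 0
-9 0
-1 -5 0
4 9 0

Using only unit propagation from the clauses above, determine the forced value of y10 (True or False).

(~y9) is a unit clause: y9 = False.
(y4 \/ y9): since y9 = False, the clause reduces to (y4). y4 = True.
From (~y4 \/ y3) and y4 = True: y3 = True.
In (y10 \/ ~y3), ~y3 is now false; y10 must hold, so y10 = True.

True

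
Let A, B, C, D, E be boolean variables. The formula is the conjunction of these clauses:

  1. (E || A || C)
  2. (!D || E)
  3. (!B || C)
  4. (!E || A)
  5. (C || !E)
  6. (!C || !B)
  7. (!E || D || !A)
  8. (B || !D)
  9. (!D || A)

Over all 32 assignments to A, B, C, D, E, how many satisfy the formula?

3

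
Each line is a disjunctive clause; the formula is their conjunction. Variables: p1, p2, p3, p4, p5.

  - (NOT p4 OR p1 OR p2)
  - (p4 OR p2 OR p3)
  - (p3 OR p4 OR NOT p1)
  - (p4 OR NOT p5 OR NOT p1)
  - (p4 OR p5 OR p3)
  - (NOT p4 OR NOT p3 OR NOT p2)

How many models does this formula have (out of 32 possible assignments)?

15

Case analysis on p4 and p3:
  p4=T, p3=T: remaining (p1,p2,p5) ∈ {(T,F,F); (T,F,T)} — 2.
  p4=T, p3=F: p5 free; 3 ways for (p1,p2) × 2^1 = 6.
  p4=F, p3=T: p2 free; 3 ways for (p1,p5) × 2^1 = 6.
  p4=F, p3=F: remaining (p1,p2,p5) ∈ {(F,T,T)} — 1.
Total: 2 + 6 + 6 + 1 = 15.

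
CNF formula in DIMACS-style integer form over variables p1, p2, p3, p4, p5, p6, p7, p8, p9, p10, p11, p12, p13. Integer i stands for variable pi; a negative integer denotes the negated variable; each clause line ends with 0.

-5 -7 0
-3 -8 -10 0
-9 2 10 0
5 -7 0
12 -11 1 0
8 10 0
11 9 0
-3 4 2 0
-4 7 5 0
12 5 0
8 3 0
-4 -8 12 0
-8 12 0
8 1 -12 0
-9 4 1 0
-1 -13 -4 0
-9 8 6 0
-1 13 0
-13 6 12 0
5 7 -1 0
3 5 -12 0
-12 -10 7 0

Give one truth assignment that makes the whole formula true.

p1=False, p2=False, p3=True, p4=True, p5=True, p6=False, p7=False, p8=True, p9=False, p10=False, p11=True, p12=True, p13=True

Check each clause:
  1. (~p5 \/ ~p7) — ~p7 is true.
  2. (~p8 \/ ~p10 \/ ~p3) — ~p10 is true.
  3. (~p9 \/ p10 \/ p2) — ~p9 is true.
  4. (~p7 \/ p5) — ~p7 is true.
  5. (p1 \/ p12 \/ ~p11) — p12 is true.
  6. (p8 \/ p10) — p8 is true.
  7. (p9 \/ p11) — p11 is true.
  8. (p4 \/ p2 \/ ~p3) — p4 is true.
  9. (p7 \/ ~p4 \/ p5) — p5 is true.
  10. (p12 \/ p5) — p12 is true.
  11. (p3 \/ p8) — p8 is true.
  12. (p12 \/ ~p8 \/ ~p4) — p12 is true.
  13. (p12 \/ ~p8) — p12 is true.
  14. (p1 \/ p8 \/ ~p12) — p8 is true.
  15. (p4 \/ ~p9 \/ p1) — p4 is true.
  16. (~p4 \/ ~p13 \/ ~p1) — ~p1 is true.
  17. (~p9 \/ p8 \/ p6) — p8 is true.
  18. (~p1 \/ p13) — p13 is true.
  19. (~p13 \/ p6 \/ p12) — p12 is true.
  20. (p5 \/ ~p1 \/ p7) — p5 is true.
  21. (p3 \/ p5 \/ ~p12) — p3 is true.
  22. (~p10 \/ p7 \/ ~p12) — ~p10 is true.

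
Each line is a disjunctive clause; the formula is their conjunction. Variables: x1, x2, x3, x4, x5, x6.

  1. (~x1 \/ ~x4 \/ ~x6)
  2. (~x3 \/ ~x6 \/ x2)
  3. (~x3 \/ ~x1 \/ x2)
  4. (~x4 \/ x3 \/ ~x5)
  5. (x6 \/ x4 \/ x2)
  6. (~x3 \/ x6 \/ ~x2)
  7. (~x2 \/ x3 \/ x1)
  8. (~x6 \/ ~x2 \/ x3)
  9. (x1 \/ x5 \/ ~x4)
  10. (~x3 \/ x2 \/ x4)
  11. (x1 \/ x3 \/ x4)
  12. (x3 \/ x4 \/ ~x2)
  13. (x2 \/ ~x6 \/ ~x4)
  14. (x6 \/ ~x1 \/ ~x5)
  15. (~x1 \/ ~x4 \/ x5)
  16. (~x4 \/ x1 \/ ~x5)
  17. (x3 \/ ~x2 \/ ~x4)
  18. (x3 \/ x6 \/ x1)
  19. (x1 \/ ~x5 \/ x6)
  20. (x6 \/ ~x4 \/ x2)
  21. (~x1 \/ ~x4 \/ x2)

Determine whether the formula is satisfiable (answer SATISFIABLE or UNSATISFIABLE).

SATISFIABLE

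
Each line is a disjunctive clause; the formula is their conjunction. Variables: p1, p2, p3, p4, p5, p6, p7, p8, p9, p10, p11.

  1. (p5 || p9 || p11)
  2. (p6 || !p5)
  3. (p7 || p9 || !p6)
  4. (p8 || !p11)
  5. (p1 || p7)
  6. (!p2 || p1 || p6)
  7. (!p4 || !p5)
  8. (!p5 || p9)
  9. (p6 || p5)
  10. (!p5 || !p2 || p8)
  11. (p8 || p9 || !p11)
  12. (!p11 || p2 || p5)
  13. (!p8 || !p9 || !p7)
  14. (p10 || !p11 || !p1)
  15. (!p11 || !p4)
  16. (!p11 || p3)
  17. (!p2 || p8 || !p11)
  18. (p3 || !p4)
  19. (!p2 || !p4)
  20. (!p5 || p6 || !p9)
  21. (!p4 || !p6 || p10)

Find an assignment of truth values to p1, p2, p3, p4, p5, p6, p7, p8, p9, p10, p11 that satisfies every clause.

p1=0  p2=0  p3=0  p4=0  p5=1  p6=1  p7=1  p8=0  p9=1  p10=0  p11=0

Pure literal: p4 appears only negated; assign p4 = False.
Branch on p1: take p1 = False.
  then p7 is forced to True.
For the remaining variables, p2 = False, p3 = False, p5 = True, p6 = True, p8 = False, p9 = True, p10 = False, p11 = False works.
Every clause has at least one true literal under this assignment.
Check each clause:
  1. (p11 || p5 || p9) — p9 is true.
  2. (!p5 || p6) — p6 is true.
  3. (!p6 || p7 || p9) — p9 is true.
  4. (p8 || !p11) — !p11 is true.
  5. (p7 || p1) — p7 is true.
  6. (p1 || !p2 || p6) — !p2 is true.
  7. (!p5 || !p4) — !p4 is true.
  8. (!p5 || p9) — p9 is true.
  9. (p5 || p6) — p5 is true.
  10. (!p2 || p8 || !p5) — !p2 is true.
  11. (p9 || !p11 || p8) — p9 is true.
  12. (!p11 || p2 || p5) — !p11 is true.
  13. (!p8 || !p9 || !p7) — !p8 is true.
  14. (!p1 || !p11 || p10) — !p11 is true.
  15. (!p4 || !p11) — !p4 is true.
  16. (p3 || !p11) — !p11 is true.
  17. (!p2 || !p11 || p8) — !p11 is true.
  18. (!p4 || p3) — !p4 is true.
  19. (!p2 || !p4) — !p4 is true.
  20. (!p5 || !p9 || p6) — p6 is true.
  21. (!p6 || p10 || !p4) — !p4 is true.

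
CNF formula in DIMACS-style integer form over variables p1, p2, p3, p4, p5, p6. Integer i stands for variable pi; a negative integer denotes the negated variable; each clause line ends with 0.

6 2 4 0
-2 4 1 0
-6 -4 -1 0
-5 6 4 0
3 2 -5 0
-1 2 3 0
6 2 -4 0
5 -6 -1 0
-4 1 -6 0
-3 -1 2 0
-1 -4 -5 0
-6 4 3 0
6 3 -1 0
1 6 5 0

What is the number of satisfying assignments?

7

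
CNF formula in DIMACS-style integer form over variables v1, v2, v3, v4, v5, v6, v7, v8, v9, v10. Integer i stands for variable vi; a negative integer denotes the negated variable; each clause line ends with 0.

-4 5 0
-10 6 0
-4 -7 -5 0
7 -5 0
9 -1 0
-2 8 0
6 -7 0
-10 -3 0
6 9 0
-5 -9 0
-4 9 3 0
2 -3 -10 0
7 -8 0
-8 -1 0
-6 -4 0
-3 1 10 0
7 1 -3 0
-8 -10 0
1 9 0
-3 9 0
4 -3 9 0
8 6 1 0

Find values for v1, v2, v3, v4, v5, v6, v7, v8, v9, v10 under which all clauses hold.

v1=True  v2=False  v3=False  v4=False  v5=False  v6=False  v7=False  v8=False  v9=True  v10=False

Try v1 = True.
  then v9 is forced to True.
  then v5 is forced to False.
  then v4 is forced to False.
  then v8 is forced to False.
  then v2 is forced to False.
For the remaining variables, v3 = False, v6 = False, v7 = False, v10 = False works.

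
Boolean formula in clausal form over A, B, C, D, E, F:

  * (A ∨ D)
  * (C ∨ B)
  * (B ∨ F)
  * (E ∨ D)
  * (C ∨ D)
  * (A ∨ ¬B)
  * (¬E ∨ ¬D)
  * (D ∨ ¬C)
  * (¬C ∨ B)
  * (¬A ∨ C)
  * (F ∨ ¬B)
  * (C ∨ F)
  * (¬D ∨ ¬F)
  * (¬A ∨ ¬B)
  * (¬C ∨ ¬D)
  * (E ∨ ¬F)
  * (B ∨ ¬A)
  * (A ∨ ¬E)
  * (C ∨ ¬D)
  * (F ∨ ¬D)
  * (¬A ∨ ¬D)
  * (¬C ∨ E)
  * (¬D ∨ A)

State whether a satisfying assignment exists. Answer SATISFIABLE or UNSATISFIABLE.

D = True:
  propagation gives E=False, F=False; an empty clause results — contradiction.
D = False:
  propagation gives A=True, E=True, C=True; an empty clause results — contradiction.
Every branch closes, so no satisfying assignment exists.

UNSATISFIABLE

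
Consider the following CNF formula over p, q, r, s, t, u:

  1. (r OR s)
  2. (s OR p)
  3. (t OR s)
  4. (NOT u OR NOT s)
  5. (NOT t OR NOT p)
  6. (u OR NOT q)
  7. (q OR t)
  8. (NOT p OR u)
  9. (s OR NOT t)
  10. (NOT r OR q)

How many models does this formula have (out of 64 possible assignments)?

The models are:
  p=0 q=0 r=0 s=1 t=1 u=0
Count: 1.

1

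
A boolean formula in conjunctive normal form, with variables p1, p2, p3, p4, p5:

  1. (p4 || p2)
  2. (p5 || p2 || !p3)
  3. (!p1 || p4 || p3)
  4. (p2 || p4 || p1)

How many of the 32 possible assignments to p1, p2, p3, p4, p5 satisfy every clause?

Split on p2, then p4.
  p2=1, p4=1: p1, p3, p5 free → 2^3 = 8.
  p2=1, p4=0: p5 free; 3 ways for (p1,p3) × 2^1 = 6.
  p2=0, p4=1: p1 free; 3 ways for (p3,p5) × 2^1 = 6.
  p2=0, p4=0: a clause becomes empty — 0.
Total: 8 + 6 + 6 + 0 = 20.

20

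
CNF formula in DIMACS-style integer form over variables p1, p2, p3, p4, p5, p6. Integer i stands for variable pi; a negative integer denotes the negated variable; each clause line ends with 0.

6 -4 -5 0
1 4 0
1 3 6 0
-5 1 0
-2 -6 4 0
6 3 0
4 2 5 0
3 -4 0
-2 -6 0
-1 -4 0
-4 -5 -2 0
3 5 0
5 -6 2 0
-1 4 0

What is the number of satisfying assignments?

2

The models are:
  p1=F p2=F p3=T p4=T p5=F p6=F
  p1=F p2=T p3=T p4=T p5=F p6=F
That's 2 in total.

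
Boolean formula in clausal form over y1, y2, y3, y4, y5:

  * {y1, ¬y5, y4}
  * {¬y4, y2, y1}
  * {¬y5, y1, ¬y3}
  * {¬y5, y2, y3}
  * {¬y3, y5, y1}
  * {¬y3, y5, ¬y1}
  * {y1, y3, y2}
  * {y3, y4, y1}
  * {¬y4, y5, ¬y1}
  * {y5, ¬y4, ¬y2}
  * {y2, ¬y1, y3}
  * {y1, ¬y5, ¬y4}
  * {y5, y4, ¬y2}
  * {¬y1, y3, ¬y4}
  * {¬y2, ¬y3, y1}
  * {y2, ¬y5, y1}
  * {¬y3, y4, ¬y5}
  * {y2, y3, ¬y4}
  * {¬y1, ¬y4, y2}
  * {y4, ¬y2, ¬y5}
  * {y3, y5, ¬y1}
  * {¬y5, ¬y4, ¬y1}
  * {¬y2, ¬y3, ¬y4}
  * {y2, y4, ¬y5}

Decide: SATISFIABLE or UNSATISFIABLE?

y1 = True:
  y4 = True:
    propagation gives y5=True; an empty clause results — contradiction.
  y4 = False:
    y5 = True:
      propagation gives y3=False, y2=True; contradiction.
    y5 = False:
      propagation gives y3=False; contradiction.
y1 = False:
  y2 = True:
    propagation gives y3=False, y4=True, y5=True; an empty clause results — contradiction.
  y2 = False:
    propagation gives y4=False, y5=False, y3=False; an empty clause results — contradiction.
Every branch closes, so no satisfying assignment exists.

UNSATISFIABLE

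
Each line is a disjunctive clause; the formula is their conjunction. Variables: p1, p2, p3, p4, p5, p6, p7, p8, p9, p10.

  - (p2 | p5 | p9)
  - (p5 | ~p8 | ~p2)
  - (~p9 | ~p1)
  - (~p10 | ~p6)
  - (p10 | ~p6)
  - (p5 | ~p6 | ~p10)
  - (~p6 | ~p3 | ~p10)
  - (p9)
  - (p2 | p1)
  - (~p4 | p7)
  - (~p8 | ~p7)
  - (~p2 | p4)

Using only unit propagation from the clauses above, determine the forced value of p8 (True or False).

False

(p9) is a unit clause: p9 = True.
In (~p9 | ~p1), ~p9 is now false; ~p1 must hold, so p1 = False.
(p1 | p2) with p1 = False leaves only p2, so p2 = True.
(p4 | ~p2) with p2 = True leaves only p4, so p4 = True.
(p7 | ~p4): since p4 = True, the clause reduces to (p7). p7 = True.
In (~p8 | ~p7), ~p7 is now false; ~p8 must hold, so p8 = False.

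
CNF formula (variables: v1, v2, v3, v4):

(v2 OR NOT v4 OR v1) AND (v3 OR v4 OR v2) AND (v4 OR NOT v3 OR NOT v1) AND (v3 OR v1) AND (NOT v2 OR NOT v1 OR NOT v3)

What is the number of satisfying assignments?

The models are:
  v1=0 v2=0 v3=1 v4=0
  v1=0 v2=1 v3=1 v4=0
  v1=0 v2=1 v3=1 v4=1
  v1=1 v2=0 v3=0 v4=1
  v1=1 v2=0 v3=1 v4=1
  v1=1 v2=1 v3=0 v4=0
  v1=1 v2=1 v3=0 v4=1
Count: 7.

7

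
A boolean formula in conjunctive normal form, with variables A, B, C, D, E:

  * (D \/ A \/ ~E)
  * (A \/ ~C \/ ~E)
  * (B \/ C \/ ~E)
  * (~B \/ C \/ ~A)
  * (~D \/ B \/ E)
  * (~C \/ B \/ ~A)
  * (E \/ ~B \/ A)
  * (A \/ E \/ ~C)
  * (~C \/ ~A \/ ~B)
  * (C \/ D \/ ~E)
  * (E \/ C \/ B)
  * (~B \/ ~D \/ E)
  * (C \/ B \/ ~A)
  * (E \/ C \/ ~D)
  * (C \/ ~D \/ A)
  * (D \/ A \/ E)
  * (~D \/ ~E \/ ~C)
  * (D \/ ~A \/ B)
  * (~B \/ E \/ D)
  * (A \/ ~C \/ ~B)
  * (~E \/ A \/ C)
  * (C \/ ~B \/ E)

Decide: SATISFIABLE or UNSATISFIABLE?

UNSATISFIABLE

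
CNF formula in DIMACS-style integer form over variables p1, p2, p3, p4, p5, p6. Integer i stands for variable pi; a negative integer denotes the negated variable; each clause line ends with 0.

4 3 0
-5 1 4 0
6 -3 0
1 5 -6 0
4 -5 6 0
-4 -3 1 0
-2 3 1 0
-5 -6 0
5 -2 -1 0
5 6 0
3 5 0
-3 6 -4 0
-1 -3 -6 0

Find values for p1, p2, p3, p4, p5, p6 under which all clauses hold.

p1=1, p2=0, p3=0, p4=1, p5=1, p6=0

p2 occurs only negated in the remaining clauses — set p2 = False.
Branch on p1: take p1 = True.
Set p3 = False and propagate.
  then p4 is forced to True.
  then p5 is forced to True.
  then p6 is forced to False.
Every clause has at least one true literal under this assignment.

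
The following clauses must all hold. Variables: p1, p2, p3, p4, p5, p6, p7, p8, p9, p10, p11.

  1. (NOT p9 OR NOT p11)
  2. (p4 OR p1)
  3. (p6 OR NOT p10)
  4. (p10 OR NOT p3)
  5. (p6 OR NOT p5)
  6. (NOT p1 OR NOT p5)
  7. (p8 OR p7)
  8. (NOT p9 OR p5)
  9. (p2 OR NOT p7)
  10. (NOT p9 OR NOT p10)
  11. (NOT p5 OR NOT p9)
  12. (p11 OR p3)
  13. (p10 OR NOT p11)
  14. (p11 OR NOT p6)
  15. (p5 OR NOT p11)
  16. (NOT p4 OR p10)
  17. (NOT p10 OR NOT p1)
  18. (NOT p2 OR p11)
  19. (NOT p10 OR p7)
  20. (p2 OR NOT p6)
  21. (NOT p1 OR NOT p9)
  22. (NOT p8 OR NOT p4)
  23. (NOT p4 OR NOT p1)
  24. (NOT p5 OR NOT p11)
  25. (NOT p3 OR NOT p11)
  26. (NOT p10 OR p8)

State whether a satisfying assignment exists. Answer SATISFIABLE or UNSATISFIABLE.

UNSATISFIABLE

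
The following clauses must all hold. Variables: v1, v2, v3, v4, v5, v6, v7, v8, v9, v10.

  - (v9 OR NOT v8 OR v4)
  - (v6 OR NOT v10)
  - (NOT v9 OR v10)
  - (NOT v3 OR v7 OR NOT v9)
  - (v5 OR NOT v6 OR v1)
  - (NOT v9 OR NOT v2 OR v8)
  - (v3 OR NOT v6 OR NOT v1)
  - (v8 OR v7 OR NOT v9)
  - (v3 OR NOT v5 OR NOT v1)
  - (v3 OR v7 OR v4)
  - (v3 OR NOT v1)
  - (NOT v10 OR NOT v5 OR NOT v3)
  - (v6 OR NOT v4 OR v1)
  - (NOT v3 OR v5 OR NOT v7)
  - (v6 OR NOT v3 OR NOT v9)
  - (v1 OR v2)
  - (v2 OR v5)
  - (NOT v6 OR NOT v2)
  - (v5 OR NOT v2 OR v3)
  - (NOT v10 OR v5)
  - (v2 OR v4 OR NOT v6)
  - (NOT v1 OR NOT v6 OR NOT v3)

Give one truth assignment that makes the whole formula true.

v1 = F  v2 = T  v3 = F  v4 = F  v5 = T  v6 = F  v7 = T  v8 = F  v9 = F  v10 = F

Set v1 = False and propagate.
  then v2 is forced to True.
  then v6 is forced to False.
  then v10 is forced to False.
  then v9 is forced to False.
  then v4 is forced to False.
  then v8 is forced to False.
Try v3 = False.
  then v7 is forced to True.
  then v5 is forced to True.
Every clause has at least one true literal under this assignment.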